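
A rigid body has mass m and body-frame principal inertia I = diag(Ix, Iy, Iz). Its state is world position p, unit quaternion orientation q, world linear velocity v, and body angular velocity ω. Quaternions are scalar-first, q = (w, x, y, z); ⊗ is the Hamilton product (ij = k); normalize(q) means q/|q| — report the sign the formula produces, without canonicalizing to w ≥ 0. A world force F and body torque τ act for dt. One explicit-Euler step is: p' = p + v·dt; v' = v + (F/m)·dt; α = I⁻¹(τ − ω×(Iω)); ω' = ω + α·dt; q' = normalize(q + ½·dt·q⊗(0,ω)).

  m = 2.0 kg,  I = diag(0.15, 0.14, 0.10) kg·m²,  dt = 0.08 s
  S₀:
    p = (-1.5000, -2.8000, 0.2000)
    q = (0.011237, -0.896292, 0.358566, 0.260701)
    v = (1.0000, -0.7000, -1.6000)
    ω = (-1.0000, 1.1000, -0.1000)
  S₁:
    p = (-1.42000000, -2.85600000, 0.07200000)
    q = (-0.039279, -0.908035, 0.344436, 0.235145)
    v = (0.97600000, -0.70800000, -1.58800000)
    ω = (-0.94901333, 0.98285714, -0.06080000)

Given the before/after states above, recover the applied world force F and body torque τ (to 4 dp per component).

v₁ − v₀ = (-0.02400000, -0.00800000, 0.01200000)
m·(v₁−v₀)/dt = (-0.6000, -0.2000, 0.3000)
rate change Δω = (0.05098667, -0.11714286, 0.03920000)
applied torque τ = (0.1000, -0.2000, 0.0600)

F = (-0.6000, -0.2000, 0.3000)
τ = (0.1000, -0.2000, 0.0600)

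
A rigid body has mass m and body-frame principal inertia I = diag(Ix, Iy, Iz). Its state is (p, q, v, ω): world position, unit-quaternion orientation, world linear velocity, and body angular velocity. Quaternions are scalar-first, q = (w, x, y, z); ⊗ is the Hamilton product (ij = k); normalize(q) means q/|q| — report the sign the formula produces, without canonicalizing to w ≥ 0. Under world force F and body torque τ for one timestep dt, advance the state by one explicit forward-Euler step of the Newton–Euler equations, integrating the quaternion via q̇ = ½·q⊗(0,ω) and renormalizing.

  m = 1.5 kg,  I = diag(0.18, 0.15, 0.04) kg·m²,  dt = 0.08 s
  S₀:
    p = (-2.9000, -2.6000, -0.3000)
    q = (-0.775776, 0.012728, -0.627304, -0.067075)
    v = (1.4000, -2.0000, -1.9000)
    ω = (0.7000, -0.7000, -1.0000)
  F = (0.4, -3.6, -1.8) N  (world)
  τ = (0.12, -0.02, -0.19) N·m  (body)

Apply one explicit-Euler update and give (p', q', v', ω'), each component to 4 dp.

α = I⁻¹(τ − ω×Iω) = (1.0944, 0.5200, -5.1175)
new body rate ω' = (0.7876, -0.6584, -1.4094)
Hamilton product q⊗(0,ω) = (-0.5150974, 0.0373083, 0.5088187, 1.2059792)
updated quaternion q' = (-0.7951, 0.0142, -0.6060, -0.0188)
new position p' = (-2.7880, -2.7600, -0.4520)
v + (F/m)dt = (1.4213, -2.1920, -1.9960)

p' = (-2.7880, -2.7600, -0.4520)
q' = (-0.7951, 0.0142, -0.6060, -0.0188)
v' = (1.4213, -2.1920, -1.9960)
ω' = (0.7876, -0.6584, -1.4094)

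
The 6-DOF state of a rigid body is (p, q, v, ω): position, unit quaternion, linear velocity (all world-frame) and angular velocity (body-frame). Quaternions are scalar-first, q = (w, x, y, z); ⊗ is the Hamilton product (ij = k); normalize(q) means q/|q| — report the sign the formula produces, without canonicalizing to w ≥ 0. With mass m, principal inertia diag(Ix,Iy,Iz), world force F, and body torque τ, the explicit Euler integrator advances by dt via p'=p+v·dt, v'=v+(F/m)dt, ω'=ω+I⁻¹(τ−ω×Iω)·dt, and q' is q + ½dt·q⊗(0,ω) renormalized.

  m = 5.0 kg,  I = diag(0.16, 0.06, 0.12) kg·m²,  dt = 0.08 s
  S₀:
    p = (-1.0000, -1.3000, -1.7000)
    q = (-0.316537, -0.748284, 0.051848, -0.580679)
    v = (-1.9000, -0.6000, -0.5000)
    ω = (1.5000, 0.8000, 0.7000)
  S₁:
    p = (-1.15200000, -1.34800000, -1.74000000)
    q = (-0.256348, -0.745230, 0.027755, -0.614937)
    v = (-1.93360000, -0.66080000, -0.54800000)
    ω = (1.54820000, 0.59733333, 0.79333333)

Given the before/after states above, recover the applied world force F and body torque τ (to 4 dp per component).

F = (-2.1000, -3.8000, -3.0000)
τ = (0.1300, -0.1100, 0.0200)

velocity change Δv = (-0.03360000, -0.06080000, -0.04800000)
F = m·Δv/dt = (-2.1000, -3.8000, -3.0000)
rate change Δω = (0.04820000, -0.20266667, 0.09333333)
ω₀×(Iω₀) = (0.0336, 0.0420, -0.1200)
I·α + gyro = (0.1300, -0.1100, 0.0200)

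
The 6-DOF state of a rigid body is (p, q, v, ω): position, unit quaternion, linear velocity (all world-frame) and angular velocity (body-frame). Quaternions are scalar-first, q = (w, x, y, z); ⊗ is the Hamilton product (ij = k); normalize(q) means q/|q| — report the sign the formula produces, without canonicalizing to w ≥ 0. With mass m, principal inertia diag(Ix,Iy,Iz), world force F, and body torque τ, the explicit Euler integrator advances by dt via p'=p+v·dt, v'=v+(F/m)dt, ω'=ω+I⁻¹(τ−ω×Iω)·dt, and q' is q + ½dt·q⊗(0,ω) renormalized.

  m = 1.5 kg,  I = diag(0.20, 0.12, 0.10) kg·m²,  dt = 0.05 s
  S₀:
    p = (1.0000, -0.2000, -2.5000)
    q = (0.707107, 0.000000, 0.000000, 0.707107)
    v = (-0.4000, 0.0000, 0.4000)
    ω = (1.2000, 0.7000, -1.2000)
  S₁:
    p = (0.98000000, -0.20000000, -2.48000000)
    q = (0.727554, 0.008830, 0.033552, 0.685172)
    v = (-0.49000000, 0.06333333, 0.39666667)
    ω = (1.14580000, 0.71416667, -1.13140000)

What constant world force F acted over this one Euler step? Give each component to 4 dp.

Δv = v₁−v₀ = (-0.09000000, 0.06333333, -0.00333333)
F = m·Δv/dt = (-2.7000, 1.9000, -0.1000)

F = (-2.7000, 1.9000, -0.1000)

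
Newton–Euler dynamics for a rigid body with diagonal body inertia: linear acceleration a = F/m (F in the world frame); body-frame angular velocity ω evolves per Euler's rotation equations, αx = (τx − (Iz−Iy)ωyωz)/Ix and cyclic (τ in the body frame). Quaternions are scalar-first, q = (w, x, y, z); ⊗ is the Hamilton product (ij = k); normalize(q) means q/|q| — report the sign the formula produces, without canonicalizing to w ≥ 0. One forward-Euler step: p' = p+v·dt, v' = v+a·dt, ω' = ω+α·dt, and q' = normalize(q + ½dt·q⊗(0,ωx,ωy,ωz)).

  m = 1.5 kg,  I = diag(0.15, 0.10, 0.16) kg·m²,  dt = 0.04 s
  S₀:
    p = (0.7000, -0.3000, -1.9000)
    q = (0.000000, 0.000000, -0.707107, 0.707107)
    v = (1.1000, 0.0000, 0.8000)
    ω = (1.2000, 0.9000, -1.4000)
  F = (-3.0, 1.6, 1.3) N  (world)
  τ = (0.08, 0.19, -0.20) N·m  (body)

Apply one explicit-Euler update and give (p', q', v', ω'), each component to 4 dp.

linear accel F/m = (-2.0000, 1.0667, 0.8667)
new position p' = (0.7440, -0.3000, -1.8680)
v' = v + a·dt = (1.0200, 0.0427, 0.8347)
α = I⁻¹(τ − ω×Iω) = (1.0373, 1.7320, -0.9125)
new body rate ω' = (1.2415, 0.9693, -1.4365)
q⊗(0,ω) = (1.6263461, 0.3535535, 0.8485284, 0.8485284)
q + ½dt·q⊗(0,ω), renormalized = (0.0325, 0.0071, -0.6896, 0.7235)

p' = (0.7440, -0.3000, -1.8680)
q' = (0.0325, 0.0071, -0.6896, 0.7235)
v' = (1.0200, 0.0427, 0.8347)
ω' = (1.2415, 0.9693, -1.4365)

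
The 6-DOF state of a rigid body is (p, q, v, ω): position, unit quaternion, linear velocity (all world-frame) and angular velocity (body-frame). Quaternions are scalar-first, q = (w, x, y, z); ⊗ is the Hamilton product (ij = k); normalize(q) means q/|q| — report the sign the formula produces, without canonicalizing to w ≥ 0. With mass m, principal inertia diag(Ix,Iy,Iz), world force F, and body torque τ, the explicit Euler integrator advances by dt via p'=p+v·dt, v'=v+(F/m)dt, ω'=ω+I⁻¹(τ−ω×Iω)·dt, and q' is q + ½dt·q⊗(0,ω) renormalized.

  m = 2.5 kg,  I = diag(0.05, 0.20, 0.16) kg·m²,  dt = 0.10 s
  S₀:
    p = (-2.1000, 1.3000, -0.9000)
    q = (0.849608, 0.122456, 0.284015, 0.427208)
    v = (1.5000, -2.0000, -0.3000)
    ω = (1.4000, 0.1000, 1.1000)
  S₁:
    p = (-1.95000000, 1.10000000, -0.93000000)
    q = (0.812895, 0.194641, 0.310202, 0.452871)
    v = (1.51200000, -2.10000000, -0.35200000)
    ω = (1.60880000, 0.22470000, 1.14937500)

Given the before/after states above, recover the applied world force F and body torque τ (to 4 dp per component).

F = (0.3000, -2.5000, -1.3000)
τ = (0.1000, 0.0800, 0.1000)

rate change Δω = (0.20880000, 0.12470000, 0.04937500)
applied torque τ = (0.1000, 0.0800, 0.1000)
v₁ − v₀ = (0.01200000, -0.10000000, -0.05200000)
applied force F = (0.3000, -2.5000, -1.3000)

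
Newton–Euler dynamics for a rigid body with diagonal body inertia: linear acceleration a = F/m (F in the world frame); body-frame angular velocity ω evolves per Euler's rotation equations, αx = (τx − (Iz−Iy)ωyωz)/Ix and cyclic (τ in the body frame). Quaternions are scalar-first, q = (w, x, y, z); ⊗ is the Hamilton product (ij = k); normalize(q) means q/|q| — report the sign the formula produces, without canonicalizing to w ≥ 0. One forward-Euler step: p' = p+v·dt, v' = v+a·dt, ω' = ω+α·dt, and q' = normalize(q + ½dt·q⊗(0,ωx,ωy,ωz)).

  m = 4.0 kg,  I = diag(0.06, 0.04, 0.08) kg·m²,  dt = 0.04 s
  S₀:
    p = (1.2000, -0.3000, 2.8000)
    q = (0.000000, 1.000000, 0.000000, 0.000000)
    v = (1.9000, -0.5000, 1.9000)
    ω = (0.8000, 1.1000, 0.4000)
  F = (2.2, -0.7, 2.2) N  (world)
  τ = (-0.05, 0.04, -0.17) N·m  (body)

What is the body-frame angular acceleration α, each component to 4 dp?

α = (-1.1267, 1.1600, -1.9050)

gyro term ω×Iω = (0.0176, -0.0064, -0.0176)
α = I⁻¹(τ − ω×Iω) = (-1.1267, 1.1600, -1.9050)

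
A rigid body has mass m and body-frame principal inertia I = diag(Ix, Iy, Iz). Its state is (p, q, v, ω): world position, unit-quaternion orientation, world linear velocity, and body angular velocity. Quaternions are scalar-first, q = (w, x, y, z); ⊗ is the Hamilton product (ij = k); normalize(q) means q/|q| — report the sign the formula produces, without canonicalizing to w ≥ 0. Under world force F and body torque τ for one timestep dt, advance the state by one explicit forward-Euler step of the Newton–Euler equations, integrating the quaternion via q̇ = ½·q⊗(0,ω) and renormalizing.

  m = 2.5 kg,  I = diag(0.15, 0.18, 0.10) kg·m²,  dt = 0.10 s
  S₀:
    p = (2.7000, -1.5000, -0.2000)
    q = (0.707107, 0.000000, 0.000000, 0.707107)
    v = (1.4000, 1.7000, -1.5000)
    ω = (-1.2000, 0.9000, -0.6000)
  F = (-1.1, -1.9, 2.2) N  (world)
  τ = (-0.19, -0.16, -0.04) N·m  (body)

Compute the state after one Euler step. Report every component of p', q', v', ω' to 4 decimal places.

p' = p + v·dt = (2.8400, -1.3300, -0.3500)
v' = v + a·dt = (1.3560, 1.6240, -1.4120)
(τ − ω×Iω)/I = (-1.5547, -1.0889, -0.0760)
new body rate ω' = (-1.3555, 0.7911, -0.6076)
2q̇ = q⊗(0,ω) = (0.4242642, -1.4849247, -0.2121321, -0.4242642)
q + ½dt·q⊗(0,ω), renormalized = (0.7260, -0.0740, -0.0106, 0.6837)

p' = (2.8400, -1.3300, -0.3500)
q' = (0.7260, -0.0740, -0.0106, 0.6837)
v' = (1.3560, 1.6240, -1.4120)
ω' = (-1.3555, 0.7911, -0.6076)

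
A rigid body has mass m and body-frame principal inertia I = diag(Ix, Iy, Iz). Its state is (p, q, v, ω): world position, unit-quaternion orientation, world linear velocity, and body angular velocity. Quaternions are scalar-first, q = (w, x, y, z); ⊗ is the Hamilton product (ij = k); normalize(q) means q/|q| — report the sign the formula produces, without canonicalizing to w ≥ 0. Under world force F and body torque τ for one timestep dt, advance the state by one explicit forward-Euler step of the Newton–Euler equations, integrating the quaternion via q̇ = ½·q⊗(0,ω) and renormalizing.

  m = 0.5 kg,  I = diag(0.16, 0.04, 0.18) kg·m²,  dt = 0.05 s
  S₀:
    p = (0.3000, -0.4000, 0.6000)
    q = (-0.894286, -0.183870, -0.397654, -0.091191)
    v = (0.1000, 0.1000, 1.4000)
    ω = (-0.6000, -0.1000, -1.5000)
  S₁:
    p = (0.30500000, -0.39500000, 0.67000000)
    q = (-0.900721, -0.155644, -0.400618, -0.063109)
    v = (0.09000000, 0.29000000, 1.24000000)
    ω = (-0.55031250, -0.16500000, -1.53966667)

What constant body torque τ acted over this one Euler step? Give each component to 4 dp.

ω₁ − ω₀ = (0.04968750, -0.06500000, -0.03966667)
ω₀×(Iω₀) = (0.0210, -0.0180, -0.0072)
τ = I·(Δω/dt) + ω₀×(Iω₀) = (0.1800, -0.0700, -0.1500)

τ = (0.1800, -0.0700, -0.1500)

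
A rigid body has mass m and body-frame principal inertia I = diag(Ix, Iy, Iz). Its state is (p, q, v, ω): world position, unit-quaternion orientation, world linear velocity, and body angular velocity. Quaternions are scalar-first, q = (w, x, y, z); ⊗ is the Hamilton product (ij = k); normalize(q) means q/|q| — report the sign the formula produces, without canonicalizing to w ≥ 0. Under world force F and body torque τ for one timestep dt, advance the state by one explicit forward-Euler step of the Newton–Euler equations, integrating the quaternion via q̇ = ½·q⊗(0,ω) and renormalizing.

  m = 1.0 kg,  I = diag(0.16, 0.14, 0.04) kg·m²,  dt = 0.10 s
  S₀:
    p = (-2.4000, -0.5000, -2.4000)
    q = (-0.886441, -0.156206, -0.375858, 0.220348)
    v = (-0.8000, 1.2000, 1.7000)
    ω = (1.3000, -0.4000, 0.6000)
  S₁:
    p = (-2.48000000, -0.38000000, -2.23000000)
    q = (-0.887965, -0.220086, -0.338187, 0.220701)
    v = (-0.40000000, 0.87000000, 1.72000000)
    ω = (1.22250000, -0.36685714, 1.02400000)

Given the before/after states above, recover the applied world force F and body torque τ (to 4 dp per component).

Δv = v₁−v₀ = (0.40000000, -0.33000000, 0.02000000)
m·(v₁−v₀)/dt = (4.0000, -3.3000, 0.2000)
Δω = ω₁−ω₀ = (-0.07750000, 0.03314286, 0.42400000)
applied torque τ = (-0.1000, 0.1400, 0.1800)

F = (4.0000, -3.3000, 0.2000)
τ = (-0.1000, 0.1400, 0.1800)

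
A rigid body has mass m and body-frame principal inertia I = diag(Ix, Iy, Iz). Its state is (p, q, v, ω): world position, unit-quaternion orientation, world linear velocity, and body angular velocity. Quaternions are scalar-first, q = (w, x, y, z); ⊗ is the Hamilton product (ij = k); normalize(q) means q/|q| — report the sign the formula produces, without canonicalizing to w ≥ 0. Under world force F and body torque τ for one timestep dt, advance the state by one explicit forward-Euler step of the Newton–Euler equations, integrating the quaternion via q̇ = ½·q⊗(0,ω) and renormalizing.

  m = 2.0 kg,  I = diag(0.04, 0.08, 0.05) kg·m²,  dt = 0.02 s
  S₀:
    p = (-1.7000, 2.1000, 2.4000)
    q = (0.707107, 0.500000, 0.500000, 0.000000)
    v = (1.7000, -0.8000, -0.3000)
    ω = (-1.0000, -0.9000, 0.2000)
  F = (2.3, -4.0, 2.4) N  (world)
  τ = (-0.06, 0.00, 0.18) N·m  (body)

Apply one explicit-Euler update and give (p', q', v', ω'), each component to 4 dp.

a = F/m = (1.1500, -2.0000, 1.2000)
p' = p + v·dt = (-1.6660, 2.0840, 2.3940)
new velocity v' = (1.7230, -0.8400, -0.2760)
(τ − ω×Iω)/I = (-1.6350, -0.0250, 2.8800)
ω + α·dt = (-1.0327, -0.9005, 0.2576)
q⊗(0,ω) = (0.9500000, -0.6071070, -0.7363963, 0.1914214)
q' = normalize(q + ½dt·q⊗(0,ω)) = (0.7165, 0.4939, 0.4926, 0.0019)

p' = (-1.6660, 2.0840, 2.3940)
q' = (0.7165, 0.4939, 0.4926, 0.0019)
v' = (1.7230, -0.8400, -0.2760)
ω' = (-1.0327, -0.9005, 0.2576)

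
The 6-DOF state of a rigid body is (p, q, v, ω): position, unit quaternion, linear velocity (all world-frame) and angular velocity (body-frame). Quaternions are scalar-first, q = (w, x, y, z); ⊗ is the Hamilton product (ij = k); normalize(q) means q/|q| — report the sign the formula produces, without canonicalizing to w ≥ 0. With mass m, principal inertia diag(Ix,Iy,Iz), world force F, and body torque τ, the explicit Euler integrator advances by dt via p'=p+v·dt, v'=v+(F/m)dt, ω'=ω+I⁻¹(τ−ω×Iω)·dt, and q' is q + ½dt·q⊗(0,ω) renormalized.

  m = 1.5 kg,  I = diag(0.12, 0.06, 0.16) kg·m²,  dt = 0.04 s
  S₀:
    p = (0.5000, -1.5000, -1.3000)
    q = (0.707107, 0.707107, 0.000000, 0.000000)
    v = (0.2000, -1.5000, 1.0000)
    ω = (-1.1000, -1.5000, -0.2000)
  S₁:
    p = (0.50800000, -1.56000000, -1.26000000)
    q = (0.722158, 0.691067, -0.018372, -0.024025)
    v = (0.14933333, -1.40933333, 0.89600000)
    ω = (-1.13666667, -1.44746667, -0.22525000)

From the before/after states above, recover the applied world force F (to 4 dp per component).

Δv = v₁−v₀ = (-0.05066667, 0.09066667, -0.10400000)
m·(v₁−v₀)/dt = (-1.9000, 3.4000, -3.9000)

F = (-1.9000, 3.4000, -3.9000)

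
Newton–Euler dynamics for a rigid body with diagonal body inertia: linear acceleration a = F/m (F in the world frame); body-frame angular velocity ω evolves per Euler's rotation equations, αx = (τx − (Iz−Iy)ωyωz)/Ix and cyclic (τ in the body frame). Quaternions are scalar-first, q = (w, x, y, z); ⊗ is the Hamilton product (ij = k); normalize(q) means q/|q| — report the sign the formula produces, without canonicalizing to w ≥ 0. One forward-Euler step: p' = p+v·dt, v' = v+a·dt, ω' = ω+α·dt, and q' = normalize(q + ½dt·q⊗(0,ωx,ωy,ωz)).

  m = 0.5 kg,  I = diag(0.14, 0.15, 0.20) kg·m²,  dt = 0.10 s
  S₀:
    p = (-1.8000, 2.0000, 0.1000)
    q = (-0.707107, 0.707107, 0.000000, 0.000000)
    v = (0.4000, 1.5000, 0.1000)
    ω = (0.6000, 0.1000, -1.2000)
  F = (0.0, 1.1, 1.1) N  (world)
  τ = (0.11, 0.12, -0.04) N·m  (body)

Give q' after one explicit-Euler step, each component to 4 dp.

q' = (-0.7267, 0.6843, 0.0388, 0.0459)

2q̇ = q⊗(0,ω) = (-0.4242642, -0.4242642, 0.7778177, 0.9192391)
q + ½dt·q⊗(0,ω), renormalized = (-0.7267, 0.6843, 0.0388, 0.0459)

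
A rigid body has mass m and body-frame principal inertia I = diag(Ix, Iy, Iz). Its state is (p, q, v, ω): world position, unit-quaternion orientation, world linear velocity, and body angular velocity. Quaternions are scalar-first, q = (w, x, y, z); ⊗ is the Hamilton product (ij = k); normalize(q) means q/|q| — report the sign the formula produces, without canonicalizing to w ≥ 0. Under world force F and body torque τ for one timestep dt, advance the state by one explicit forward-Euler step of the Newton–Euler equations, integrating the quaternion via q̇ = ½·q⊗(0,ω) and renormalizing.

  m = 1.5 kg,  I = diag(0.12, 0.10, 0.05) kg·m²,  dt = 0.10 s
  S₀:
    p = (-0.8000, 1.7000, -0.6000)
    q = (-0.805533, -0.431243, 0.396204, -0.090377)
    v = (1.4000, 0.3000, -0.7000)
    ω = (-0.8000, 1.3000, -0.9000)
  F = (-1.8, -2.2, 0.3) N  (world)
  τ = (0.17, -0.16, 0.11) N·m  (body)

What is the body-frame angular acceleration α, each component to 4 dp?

ω×(Iω) gyroscopic = (0.0585, 0.0504, 0.0208)
(τ − ω×Iω)/I = (0.9292, -2.1040, 1.7840)

α = (0.9292, -2.1040, 1.7840)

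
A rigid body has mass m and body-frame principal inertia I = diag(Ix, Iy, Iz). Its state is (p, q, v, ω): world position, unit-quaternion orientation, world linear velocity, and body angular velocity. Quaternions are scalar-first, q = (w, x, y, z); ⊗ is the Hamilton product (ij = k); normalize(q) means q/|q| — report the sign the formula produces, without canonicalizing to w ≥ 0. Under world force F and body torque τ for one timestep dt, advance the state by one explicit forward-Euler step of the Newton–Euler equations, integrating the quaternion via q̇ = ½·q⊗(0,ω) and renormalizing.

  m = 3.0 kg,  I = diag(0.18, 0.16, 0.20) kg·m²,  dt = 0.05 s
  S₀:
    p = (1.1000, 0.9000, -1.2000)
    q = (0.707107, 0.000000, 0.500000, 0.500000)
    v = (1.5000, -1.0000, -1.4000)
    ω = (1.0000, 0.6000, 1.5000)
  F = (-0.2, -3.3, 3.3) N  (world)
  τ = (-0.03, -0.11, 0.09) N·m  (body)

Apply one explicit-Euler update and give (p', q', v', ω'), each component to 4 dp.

a = F/m = (-0.0667, -1.1000, 1.1000)
p + v·dt = (1.1750, 0.8500, -1.2700)
v' = v + a·dt = (1.4967, -1.0550, -1.3450)
α = I⁻¹(τ − ω×Iω) = (-0.3667, -0.5000, 0.5100)
ω + α·dt = (0.9817, 0.5750, 1.5255)
2q̇ = q⊗(0,ω) = (-1.0500000, 1.1571070, 0.9242642, 0.5606605)
updated quaternion q' = (0.6801, 0.0289, 0.5225, 0.5134)

p' = (1.1750, 0.8500, -1.2700)
q' = (0.6801, 0.0289, 0.5225, 0.5134)
v' = (1.4967, -1.0550, -1.3450)
ω' = (0.9817, 0.5750, 1.5255)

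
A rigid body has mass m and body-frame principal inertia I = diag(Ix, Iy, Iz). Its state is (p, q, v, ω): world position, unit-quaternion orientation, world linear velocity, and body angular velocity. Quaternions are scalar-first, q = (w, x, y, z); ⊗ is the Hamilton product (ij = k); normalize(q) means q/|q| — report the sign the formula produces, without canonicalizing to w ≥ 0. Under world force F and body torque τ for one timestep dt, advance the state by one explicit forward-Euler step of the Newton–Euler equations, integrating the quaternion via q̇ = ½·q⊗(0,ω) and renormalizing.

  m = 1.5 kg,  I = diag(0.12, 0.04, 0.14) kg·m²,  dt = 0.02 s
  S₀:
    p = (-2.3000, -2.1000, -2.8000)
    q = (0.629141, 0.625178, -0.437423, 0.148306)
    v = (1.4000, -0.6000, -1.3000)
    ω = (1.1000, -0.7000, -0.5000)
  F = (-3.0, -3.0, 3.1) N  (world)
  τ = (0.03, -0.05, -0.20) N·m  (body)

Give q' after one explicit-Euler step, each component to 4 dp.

Hamilton product q⊗(0,ω) = (-0.9197389, 1.0145808, 0.0353269, -0.2710298)
q' = normalize(q + ½dt·q⊗(0,ω)) = (0.6199, 0.6353, -0.4370, 0.1456)

q' = (0.6199, 0.6353, -0.4370, 0.1456)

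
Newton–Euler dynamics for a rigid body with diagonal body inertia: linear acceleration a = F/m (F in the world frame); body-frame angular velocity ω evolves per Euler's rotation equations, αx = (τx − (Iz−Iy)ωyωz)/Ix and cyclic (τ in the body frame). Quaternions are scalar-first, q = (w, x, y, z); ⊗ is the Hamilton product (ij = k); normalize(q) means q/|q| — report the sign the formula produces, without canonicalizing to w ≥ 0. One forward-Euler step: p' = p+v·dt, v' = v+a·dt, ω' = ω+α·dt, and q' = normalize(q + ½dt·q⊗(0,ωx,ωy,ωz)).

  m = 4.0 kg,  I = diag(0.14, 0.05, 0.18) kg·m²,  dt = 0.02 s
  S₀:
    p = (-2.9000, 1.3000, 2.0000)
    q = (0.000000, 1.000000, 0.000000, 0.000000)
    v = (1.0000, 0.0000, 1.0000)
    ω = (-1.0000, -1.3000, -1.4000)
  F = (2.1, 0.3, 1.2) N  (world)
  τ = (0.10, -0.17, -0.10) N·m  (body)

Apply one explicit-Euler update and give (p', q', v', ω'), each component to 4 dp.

α = I⁻¹(τ − ω×Iω) = (-0.9757, -2.2800, 0.0944)
new body rate ω' = (-1.0195, -1.3456, -1.3981)
q⊗(0,ω) = (1.0000000, 0.0000000, 1.4000000, -1.3000000)
updated quaternion q' = (0.0100, 0.9998, 0.0140, -0.0130)
linear accel F/m = (0.5250, 0.0750, 0.3000)
p' = p + v·dt = (-2.8800, 1.3000, 2.0200)
v' = v + a·dt = (1.0105, 0.0015, 1.0060)

p' = (-2.8800, 1.3000, 2.0200)
q' = (0.0100, 0.9998, 0.0140, -0.0130)
v' = (1.0105, 0.0015, 1.0060)
ω' = (-1.0195, -1.3456, -1.3981)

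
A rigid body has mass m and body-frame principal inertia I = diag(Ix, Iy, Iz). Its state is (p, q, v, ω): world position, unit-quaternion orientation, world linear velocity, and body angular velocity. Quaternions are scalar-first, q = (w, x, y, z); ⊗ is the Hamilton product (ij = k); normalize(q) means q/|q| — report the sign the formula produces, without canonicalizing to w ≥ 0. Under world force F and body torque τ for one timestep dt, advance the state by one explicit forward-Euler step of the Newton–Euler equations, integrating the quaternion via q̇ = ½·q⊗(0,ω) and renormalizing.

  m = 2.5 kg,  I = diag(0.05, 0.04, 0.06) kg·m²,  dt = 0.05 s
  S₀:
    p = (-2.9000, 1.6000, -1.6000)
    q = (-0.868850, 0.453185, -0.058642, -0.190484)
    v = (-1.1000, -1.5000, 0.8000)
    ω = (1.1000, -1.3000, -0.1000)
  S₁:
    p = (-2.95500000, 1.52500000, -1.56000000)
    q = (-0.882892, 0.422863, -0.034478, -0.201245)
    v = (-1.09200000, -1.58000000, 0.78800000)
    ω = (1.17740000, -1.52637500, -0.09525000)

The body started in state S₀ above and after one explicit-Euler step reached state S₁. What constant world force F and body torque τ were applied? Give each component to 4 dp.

F = (0.4000, -4.0000, -0.6000)
τ = (0.0800, -0.1800, 0.0200)

rate change Δω = (0.07740000, -0.22637500, 0.00475000)
ω₀×(Iω₀) = (0.0026, 0.0011, 0.0143)
I·α + gyro = (0.0800, -0.1800, 0.0200)
velocity change Δv = (0.00800000, -0.08000000, -0.01200000)
applied force F = (0.4000, -4.0000, -0.6000)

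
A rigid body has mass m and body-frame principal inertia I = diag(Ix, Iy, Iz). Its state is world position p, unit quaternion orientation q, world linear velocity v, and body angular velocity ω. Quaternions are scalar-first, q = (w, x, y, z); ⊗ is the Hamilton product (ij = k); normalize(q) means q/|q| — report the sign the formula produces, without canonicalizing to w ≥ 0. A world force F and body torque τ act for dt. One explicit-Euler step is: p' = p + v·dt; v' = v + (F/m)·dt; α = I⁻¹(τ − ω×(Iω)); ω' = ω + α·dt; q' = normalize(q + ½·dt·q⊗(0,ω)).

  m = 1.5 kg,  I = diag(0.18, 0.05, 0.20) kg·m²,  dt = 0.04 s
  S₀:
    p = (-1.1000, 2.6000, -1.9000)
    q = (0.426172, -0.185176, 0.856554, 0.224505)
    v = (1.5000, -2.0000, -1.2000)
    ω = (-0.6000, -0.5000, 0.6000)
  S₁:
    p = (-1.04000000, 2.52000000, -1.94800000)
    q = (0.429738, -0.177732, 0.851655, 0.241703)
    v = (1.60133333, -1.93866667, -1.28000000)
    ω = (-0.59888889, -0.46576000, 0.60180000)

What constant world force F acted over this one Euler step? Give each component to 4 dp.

F = (3.8000, 2.3000, -3.0000)

Δv = v₁−v₀ = (0.10133333, 0.06133333, -0.08000000)
applied force F = (3.8000, 2.3000, -3.0000)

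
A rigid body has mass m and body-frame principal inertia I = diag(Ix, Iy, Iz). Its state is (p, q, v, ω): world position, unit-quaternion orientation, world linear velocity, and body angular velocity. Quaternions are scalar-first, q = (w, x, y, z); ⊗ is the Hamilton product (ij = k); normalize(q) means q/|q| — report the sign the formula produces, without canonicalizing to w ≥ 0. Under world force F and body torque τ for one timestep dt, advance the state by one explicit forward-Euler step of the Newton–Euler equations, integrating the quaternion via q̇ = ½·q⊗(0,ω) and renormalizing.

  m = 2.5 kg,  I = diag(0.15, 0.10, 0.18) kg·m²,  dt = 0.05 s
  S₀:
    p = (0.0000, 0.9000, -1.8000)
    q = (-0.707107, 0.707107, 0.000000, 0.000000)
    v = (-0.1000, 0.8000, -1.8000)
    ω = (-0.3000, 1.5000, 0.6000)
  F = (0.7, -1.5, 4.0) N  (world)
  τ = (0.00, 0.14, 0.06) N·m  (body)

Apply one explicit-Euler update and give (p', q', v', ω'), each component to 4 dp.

p' = (-0.0050, 0.9400, -1.8900)
q' = (-0.7012, 0.7118, -0.0371, 0.0159)
v' = (-0.0860, 0.7700, -1.7200)
ω' = (-0.3240, 1.5673, 0.6104)

a = F/m = (0.2800, -0.6000, 1.6000)
new position p' = (-0.0050, 0.9400, -1.8900)
new velocity v' = (-0.0860, 0.7700, -1.7200)
ω×(Iω) gyroscopic = (0.0720, 0.0054, 0.0225)
α = I⁻¹(τ − ω×Iω) = (-0.4800, 1.3460, 0.2083)
ω' = ω + α·dt = (-0.3240, 1.5673, 0.6104)
Hamilton product q⊗(0,ω) = (0.2121321, 0.2121321, -1.4849247, 0.6363963)
updated quaternion q' = (-0.7012, 0.7118, -0.0371, 0.0159)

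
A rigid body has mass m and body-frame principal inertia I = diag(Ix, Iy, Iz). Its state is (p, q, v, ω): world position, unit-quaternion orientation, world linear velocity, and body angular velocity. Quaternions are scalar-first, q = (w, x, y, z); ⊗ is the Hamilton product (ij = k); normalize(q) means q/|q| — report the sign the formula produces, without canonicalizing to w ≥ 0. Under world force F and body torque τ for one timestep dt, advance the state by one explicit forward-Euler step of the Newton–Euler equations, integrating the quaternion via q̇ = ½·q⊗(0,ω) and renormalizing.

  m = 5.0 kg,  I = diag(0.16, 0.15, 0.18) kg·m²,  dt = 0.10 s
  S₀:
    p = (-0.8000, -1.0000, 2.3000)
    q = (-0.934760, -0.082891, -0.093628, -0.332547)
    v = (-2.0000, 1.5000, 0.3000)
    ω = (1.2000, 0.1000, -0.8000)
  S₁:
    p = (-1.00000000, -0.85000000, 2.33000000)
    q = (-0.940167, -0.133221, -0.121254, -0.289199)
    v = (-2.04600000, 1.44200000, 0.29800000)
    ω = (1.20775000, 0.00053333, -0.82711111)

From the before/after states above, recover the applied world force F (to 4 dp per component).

F = (-2.3000, -2.9000, -0.1000)

velocity change Δv = (-0.04600000, -0.05800000, -0.00200000)
F = m·Δv/dt = (-2.3000, -2.9000, -0.1000)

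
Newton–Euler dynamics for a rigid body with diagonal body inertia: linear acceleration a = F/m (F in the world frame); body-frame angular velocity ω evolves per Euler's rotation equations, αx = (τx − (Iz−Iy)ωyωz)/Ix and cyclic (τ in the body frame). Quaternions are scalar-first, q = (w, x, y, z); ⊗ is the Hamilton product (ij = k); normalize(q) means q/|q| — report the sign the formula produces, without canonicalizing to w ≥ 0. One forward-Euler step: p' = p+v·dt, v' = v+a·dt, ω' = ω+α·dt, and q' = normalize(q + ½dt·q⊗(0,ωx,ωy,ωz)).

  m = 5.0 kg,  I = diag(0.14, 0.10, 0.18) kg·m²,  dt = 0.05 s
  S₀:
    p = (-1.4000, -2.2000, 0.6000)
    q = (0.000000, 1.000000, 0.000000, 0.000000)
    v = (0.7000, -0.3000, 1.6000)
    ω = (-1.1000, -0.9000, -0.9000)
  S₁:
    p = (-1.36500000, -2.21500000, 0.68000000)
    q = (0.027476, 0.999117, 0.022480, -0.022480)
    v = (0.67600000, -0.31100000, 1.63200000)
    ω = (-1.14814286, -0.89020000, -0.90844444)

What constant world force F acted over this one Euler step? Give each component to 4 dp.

Δv = v₁−v₀ = (-0.02400000, -0.01100000, 0.03200000)
m·(v₁−v₀)/dt = (-2.4000, -1.1000, 3.2000)

F = (-2.4000, -1.1000, 3.2000)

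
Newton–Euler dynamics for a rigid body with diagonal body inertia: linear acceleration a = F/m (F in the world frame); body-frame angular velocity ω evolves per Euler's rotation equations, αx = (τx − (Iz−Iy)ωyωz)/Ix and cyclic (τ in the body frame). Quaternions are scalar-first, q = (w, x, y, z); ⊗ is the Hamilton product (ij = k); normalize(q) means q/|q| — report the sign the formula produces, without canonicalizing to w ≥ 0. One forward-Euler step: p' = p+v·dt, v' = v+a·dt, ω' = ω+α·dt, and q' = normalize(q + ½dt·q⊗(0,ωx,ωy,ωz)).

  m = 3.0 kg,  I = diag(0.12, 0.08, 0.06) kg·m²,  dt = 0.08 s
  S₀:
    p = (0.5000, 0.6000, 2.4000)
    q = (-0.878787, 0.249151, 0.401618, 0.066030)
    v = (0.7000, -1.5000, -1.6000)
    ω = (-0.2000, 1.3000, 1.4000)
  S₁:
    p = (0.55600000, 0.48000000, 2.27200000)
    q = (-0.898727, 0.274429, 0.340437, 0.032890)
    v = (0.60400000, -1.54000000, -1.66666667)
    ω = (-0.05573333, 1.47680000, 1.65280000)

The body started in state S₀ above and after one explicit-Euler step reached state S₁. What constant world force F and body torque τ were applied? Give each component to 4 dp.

rate change Δω = (0.14426667, 0.17680000, 0.25280000)
gyro term ω₀×Iω₀ = (-0.0364, -0.0168, 0.0104)
τ = I·(Δω/dt) + ω₀×(Iω₀) = (0.1800, 0.1600, 0.2000)
Δv = v₁−v₀ = (-0.09600000, -0.04000000, -0.06666667)
m·(v₁−v₀)/dt = (-3.6000, -1.5000, -2.5000)

F = (-3.6000, -1.5000, -2.5000)
τ = (0.1800, 0.1600, 0.2000)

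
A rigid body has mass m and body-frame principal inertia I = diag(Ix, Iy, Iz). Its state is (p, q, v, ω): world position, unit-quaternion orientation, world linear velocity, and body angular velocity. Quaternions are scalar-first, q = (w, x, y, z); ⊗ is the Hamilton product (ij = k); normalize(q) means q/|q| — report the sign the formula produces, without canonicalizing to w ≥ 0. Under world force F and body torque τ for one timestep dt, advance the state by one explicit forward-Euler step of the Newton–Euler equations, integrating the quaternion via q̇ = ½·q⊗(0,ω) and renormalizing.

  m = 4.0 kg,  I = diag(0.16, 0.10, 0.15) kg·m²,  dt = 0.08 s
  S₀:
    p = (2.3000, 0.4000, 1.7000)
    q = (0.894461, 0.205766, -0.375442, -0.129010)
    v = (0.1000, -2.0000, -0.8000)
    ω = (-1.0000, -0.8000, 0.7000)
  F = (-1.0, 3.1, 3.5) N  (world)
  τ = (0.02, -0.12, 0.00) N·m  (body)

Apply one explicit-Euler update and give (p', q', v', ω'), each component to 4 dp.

p' = (2.3080, 0.2400, 1.6360)
q' = (0.8928, 0.1551, -0.4040, -0.1254)
v' = (0.0800, -1.9380, -0.7300)
ω' = (-0.9760, -0.8904, 0.7256)

angular accel α = (0.3000, -1.1300, 0.3200)
ω + α·dt = (-0.9760, -0.8904, 0.7256)
Hamilton product q⊗(0,ω) = (-0.0042806, -1.2604784, -0.7305950, 0.0860679)
q + ½dt·q⊗(0,ω), renormalized = (0.8928, 0.1551, -0.4040, -0.1254)
new position p' = (2.3080, 0.2400, 1.6360)
new velocity v' = (0.0800, -1.9380, -0.7300)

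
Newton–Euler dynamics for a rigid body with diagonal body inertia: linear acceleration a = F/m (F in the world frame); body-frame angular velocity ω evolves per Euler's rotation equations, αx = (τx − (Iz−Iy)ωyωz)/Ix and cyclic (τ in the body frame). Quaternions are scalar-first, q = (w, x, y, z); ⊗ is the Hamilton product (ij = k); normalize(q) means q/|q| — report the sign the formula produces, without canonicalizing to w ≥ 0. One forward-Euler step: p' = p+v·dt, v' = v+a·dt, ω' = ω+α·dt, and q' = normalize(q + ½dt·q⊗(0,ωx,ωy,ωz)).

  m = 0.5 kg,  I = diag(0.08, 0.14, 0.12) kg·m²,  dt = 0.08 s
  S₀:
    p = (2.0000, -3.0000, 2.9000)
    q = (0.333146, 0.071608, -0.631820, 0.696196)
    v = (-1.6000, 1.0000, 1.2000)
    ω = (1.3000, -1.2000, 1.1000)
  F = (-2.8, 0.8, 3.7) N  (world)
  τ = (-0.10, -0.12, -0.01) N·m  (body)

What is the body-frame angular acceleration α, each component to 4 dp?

α = (-1.5800, -0.4486, 0.6967)

ω×(Iω) gyroscopic = (0.0264, -0.0572, -0.0936)
(τ − ω×Iω)/I = (-1.5800, -0.4486, 0.6967)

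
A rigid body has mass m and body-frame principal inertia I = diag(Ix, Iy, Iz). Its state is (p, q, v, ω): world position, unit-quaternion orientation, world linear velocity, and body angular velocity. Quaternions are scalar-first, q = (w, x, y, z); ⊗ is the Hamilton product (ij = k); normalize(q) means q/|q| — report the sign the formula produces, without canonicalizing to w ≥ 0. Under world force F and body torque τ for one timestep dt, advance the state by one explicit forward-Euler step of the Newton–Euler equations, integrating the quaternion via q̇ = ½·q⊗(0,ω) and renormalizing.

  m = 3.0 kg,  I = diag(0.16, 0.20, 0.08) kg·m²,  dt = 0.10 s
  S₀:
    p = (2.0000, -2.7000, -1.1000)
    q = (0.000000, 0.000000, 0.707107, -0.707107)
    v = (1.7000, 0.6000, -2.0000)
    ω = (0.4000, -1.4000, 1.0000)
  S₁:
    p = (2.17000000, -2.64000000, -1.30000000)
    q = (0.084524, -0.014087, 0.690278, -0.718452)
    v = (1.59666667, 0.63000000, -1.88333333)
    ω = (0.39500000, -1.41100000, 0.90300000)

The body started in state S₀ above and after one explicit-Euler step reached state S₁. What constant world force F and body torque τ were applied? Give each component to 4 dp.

velocity change Δv = (-0.10333333, 0.03000000, 0.11666667)
applied force F = (-3.1000, 0.9000, 3.5000)
Δω = ω₁−ω₀ = (-0.00500000, -0.01100000, -0.09700000)
precession coupling = (0.1680, 0.0320, -0.0224)
τ = I·(Δω/dt) + ω₀×(Iω₀) = (0.1600, 0.0100, -0.1000)

F = (-3.1000, 0.9000, 3.5000)
τ = (0.1600, 0.0100, -0.1000)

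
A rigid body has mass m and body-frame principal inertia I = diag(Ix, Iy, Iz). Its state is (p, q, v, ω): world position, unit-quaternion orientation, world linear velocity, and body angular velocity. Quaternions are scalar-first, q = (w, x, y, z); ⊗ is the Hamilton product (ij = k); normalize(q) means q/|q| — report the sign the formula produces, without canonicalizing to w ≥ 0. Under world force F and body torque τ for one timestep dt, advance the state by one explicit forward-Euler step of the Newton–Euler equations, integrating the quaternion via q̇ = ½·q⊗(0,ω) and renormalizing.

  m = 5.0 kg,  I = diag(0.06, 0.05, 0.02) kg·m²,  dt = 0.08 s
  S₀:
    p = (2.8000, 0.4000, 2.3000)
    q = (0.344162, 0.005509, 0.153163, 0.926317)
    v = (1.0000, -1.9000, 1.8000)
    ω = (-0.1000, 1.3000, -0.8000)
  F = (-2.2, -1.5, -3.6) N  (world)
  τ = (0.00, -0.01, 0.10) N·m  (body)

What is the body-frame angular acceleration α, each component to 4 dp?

α = (-0.5200, -0.2640, 4.9350)

ω×(Iω) gyroscopic = (0.0312, 0.0032, 0.0013)
(τ − ω×Iω)/I = (-0.5200, -0.2640, 4.9350)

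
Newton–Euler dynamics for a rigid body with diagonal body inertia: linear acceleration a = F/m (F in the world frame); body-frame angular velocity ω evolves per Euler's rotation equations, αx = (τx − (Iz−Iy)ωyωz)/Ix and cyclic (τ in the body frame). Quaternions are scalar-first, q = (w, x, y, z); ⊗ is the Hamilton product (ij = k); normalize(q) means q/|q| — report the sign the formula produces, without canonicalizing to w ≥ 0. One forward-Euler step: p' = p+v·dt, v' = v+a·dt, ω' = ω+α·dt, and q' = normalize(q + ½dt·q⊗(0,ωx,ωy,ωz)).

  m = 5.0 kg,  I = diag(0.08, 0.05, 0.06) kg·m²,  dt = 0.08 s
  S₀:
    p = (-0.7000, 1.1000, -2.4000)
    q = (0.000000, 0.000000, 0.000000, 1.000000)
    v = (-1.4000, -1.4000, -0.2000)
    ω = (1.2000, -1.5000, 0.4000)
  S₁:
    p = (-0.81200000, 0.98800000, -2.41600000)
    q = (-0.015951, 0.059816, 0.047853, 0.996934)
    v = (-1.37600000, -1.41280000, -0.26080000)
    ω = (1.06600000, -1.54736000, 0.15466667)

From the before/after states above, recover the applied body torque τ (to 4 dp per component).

rate change Δω = (-0.13400000, -0.04736000, -0.24533333)
precession coupling = (-0.0060, 0.0096, 0.0540)
τ = I·(Δω/dt) + ω₀×(Iω₀) = (-0.1400, -0.0200, -0.1300)

τ = (-0.1400, -0.0200, -0.1300)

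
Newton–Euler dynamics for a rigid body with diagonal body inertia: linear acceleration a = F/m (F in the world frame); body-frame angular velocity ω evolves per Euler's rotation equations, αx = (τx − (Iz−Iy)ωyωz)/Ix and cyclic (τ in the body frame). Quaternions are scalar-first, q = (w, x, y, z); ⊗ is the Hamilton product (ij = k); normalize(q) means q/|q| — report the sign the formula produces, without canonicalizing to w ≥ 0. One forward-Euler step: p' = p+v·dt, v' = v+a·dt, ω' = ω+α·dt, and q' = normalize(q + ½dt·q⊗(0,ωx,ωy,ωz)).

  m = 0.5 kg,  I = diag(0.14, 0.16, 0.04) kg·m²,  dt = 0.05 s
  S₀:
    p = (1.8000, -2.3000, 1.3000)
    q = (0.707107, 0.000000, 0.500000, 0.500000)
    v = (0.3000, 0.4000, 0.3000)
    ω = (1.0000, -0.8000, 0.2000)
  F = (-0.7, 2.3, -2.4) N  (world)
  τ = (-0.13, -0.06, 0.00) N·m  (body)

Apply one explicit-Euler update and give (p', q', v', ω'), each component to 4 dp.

new position p' = (1.8150, -2.2800, 1.3150)
v' = v + a·dt = (0.2300, 0.6300, 0.0600)
gyro term ω×Iω = (0.0192, 0.0200, -0.0160)
α = I⁻¹(τ − ω×Iω) = (-1.0657, -0.5000, 0.4000)
ω + α·dt = (0.9467, -0.8250, 0.2200)
2q̇ = q⊗(0,ω) = (0.3000000, 1.2071070, -0.0656856, -0.3585786)
q' = normalize(q + ½dt·q⊗(0,ω)) = (0.7142, 0.0302, 0.4981, 0.4908)

p' = (1.8150, -2.2800, 1.3150)
q' = (0.7142, 0.0302, 0.4981, 0.4908)
v' = (0.2300, 0.6300, 0.0600)
ω' = (0.9467, -0.8250, 0.2200)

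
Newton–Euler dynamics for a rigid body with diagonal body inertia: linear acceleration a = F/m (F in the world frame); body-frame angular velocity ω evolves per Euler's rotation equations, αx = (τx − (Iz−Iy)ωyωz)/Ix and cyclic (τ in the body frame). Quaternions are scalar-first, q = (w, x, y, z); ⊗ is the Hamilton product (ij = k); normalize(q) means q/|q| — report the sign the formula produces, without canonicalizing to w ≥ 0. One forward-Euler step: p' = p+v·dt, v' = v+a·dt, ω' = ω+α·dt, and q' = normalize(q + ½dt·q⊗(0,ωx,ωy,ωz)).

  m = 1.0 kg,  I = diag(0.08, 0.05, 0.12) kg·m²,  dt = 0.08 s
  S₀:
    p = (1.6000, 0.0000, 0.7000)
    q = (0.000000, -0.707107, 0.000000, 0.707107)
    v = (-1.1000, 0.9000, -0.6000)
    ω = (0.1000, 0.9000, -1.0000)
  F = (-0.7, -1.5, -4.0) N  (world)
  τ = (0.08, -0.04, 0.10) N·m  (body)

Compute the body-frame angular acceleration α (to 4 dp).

α = (1.7875, -0.8800, 0.8558)

gyro term ω×Iω = (-0.0630, 0.0040, -0.0027)
(τ − ω×Iω)/I = (1.7875, -0.8800, 0.8558)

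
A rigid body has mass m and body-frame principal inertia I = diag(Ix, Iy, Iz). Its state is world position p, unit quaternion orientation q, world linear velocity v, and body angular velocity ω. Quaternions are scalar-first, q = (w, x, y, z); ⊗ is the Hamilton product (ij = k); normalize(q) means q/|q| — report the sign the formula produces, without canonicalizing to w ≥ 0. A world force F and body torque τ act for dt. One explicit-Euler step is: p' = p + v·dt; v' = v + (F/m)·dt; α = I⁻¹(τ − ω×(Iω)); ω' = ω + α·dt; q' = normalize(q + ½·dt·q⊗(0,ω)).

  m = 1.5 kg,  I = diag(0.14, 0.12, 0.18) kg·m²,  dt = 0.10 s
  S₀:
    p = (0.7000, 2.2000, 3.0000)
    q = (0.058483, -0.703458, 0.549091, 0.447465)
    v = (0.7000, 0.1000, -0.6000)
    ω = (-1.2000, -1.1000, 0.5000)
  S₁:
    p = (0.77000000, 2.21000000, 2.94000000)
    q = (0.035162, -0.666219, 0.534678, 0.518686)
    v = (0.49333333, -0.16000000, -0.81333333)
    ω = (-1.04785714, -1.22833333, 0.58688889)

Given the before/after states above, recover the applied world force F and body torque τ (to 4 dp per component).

ω₁ − ω₀ = (0.15214286, -0.12833333, 0.08688889)
precession coupling = (-0.0330, 0.0240, -0.0264)
applied torque τ = (0.1800, -0.1300, 0.1300)
Δv = v₁−v₀ = (-0.20666667, -0.26000000, -0.21333333)
m·(v₁−v₀)/dt = (-3.1000, -3.9000, -3.2000)

F = (-3.1000, -3.9000, -3.2000)
τ = (0.1800, -0.1300, 0.1300)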